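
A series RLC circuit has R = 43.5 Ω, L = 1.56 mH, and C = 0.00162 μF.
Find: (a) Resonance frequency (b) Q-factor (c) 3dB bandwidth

Step 1 — Resonance condition Im(Z)=0 gives ω₀ = 1/√(LC).
Step 2 — ω₀ = 1/√(0.00156·1.62e-09) = 6.29e+05 rad/s.
Step 3 — f₀ = ω₀/(2π) = 1.001e+05 Hz.
Step 4 — Series Q: Q = ω₀L/R = 6.29e+05·0.00156/43.5 = 22.56.
Step 5 — 3dB bandwidth: Δω = ω₀/Q = 2.788e+04 rad/s; BW = Δω/(2π) = 4438 Hz.

(a) f₀ = 1.001e+05 Hz  (b) Q = 22.56  (c) BW = 4438 Hz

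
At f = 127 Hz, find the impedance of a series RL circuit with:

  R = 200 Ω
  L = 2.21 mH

Step 1 — Angular frequency: ω = 2π·f = 2π·127 = 798 rad/s.
Step 2 — Component impedances:
  R: Z = R = 200 Ω
  L: Z = jωL = j·798·0.00221 = 0 + j1.764 Ω
Step 3 — Series combination: Z_total = R + L = 200 + j1.764 Ω = 200∠0.5° Ω.

Z = 200 + j1.764 Ω = 200∠0.5° Ω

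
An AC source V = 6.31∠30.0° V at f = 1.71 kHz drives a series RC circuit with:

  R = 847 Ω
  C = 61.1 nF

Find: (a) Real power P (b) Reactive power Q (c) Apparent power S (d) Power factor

Step 1 — Angular frequency: ω = 2π·f = 2π·1710 = 1.074e+04 rad/s.
Step 2 — Component impedances:
  R: Z = R = 847 Ω
  C: Z = 1/(jωC) = -j/(ω·C) = 0 - j1523 Ω
Step 3 — Series combination: Z_total = R + C = 847 - j1523 Ω = 1743∠-60.9° Ω.
Step 4 — Source phasor: V = 6.31∠30.0° V = 5.465 + j3.155 V.
Step 5 — Current: I = V / Z = -5.841e-05 + j0.00362 A = 0.00362∠90.9° A.
Step 6 — Complex power: S = V·I* = 0.0111 - j0.01997 VA.
Step 7 — Real power: P = Re(S) = 0.0111 W.
Step 8 — Reactive power: Q = Im(S) = -0.01997 VAR.
Step 9 — Apparent power: |S| = 0.02284 VA.
Step 10 — Power factor: PF = P/|S| = 0.486 (leading).

(a) P = 0.0111 W  (b) Q = -0.01997 VAR  (c) S = 0.02284 VA  (d) PF = 0.486 (leading)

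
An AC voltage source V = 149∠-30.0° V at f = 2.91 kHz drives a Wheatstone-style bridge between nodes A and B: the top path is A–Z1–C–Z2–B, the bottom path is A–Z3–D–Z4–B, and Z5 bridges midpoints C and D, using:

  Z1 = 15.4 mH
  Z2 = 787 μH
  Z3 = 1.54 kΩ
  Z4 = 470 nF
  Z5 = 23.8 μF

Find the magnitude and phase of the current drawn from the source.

Step 1 — Angular frequency: ω = 2π·f = 2π·2910 = 1.828e+04 rad/s.
Step 2 — Component impedances:
  Z1: Z = jωL = j·1.828e+04·0.0154 = 0 + j281.6 Ω
  Z2: Z = jωL = j·1.828e+04·0.000787 = 0 + j14.39 Ω
  Z3: Z = R = 1540 Ω
  Z4: Z = 1/(jωC) = -j/(ω·C) = 0 - j116.4 Ω
  Z5: Z = 1/(jωC) = -j/(ω·C) = 0 - j2.298 Ω
Step 3 — Bridge requires nodal analysis (the Z5 bridge couples midpoints C and D, so the two paths cannot be reduced to a simple series/parallel combination). Setting node B to ground and injecting 1 A at node A, the 3-node admittance system at A, C, D solves to V_A = Z_AB = 49.96 + j288.9 Ω = 293.2∠80.2° Ω.
Step 4 — Source phasor: V = 149∠-30.0° V = 129 - j74.5 V.
Step 5 — Ohm's law: I = V / Z_total = (129 - j74.5) / (49.96 + j288.9) = -0.1754 - j0.477 A.
Step 6 — Convert to polar: |I| = 0.5082 A, ∠I = -110.2°.

I = 0.5082∠-110.2° A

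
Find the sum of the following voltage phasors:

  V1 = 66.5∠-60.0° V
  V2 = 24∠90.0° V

Step 1 — Convert each phasor to rectangular form:
  V1 = 66.5·(cos(-60.0°) + j·sin(-60.0°)) = 33.25 - j57.59 V
  V2 = 24·(cos(90.0°) + j·sin(90.0°)) = 0 + j24 V
Step 2 — Sum components: V_total = 33.25 - j33.59 V.
Step 3 — Convert to polar: |V_total| = 47.26 V, ∠V_total = -45.3°.

V_total = 47.26∠-45.3° V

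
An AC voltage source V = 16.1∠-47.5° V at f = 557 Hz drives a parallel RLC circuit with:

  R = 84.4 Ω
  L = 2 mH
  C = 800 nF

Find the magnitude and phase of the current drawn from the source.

Step 1 — Angular frequency: ω = 2π·f = 2π·557 = 3500 rad/s.
Step 2 — Component impedances:
  R: Z = R = 84.4 Ω
  L: Z = jωL = j·3500·0.002 = 0 + j6.999 Ω
  C: Z = 1/(jωC) = -j/(ω·C) = 0 - j357.2 Ω
Step 3 — Parallel combination: 1/Z_total = 1/R + 1/L + 1/C; Z_total = 0.5996 + j7.089 Ω = 7.114∠85.2° Ω.
Step 4 — Source phasor: V = 16.1∠-47.5° V = 10.88 - j11.87 V.
Step 5 — Ohm's law: I = V / Z_total = (10.88 - j11.87) / (0.5996 + j7.089) = -1.534 - j1.664 A.
Step 6 — Convert to polar: |I| = 2.263 A, ∠I = -132.7°.

I = 2.263∠-132.7° A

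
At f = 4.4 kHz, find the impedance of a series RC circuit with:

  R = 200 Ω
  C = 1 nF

Step 1 — Angular frequency: ω = 2π·f = 2π·4400 = 2.765e+04 rad/s.
Step 2 — Component impedances:
  R: Z = R = 200 Ω
  C: Z = 1/(jωC) = -j/(ω·C) = 0 - j3.617e+04 Ω
Step 3 — Series combination: Z_total = R + C = 200 - j3.617e+04 Ω = 3.617e+04∠-89.7° Ω.

Z = 200 - j3.617e+04 Ω = 3.617e+04∠-89.7° Ω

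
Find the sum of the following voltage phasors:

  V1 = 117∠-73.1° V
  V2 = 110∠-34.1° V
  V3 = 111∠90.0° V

Step 1 — Convert each phasor to rectangular form:
  V1 = 117·(cos(-73.1°) + j·sin(-73.1°)) = 34.01 - j111.9 V
  V2 = 110·(cos(-34.1°) + j·sin(-34.1°)) = 91.09 - j61.67 V
  V3 = 111·(cos(90.0°) + j·sin(90.0°)) = 0 + j111 V
Step 2 — Sum components: V_total = 125.1 - j62.62 V.
Step 3 — Convert to polar: |V_total| = 139.9 V, ∠V_total = -26.6°.

V_total = 139.9∠-26.6° V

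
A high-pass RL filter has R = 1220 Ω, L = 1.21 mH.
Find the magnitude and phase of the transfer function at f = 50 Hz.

Step 1 — Angular frequency: ω = 2π·50 = 314.2 rad/s.
Step 2 — Transfer function: H(jω) = jωL/(R + jωL).
Step 3 — Numerator jωL = j·0.3801; denominator R + jωL = 1220 + j0.3801.
Step 4 — H = 9.708e-08 + j0.0003116.
Step 5 — Magnitude: |H| = 0.0003116 (-70.1 dB); phase: φ = 90.0°.

|H| = 0.0003116 (-70.1 dB), φ = 90.0°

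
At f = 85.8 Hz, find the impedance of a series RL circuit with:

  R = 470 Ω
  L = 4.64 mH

Step 1 — Angular frequency: ω = 2π·f = 2π·85.8 = 539.1 rad/s.
Step 2 — Component impedances:
  R: Z = R = 470 Ω
  L: Z = jωL = j·539.1·0.00464 = 0 + j2.501 Ω
Step 3 — Series combination: Z_total = R + L = 470 + j2.501 Ω = 470∠0.3° Ω.

Z = 470 + j2.501 Ω = 470∠0.3° Ω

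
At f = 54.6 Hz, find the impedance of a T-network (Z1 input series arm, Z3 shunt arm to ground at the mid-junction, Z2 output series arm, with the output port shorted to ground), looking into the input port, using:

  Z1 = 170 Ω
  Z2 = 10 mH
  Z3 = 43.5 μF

Step 1 — Angular frequency: ω = 2π·f = 2π·54.6 = 343.1 rad/s.
Step 2 — Component impedances:
  Z1: Z = R = 170 Ω
  Z2: Z = jωL = j·343.1·0.01 = 0 + j3.431 Ω
  Z3: Z = 1/(jωC) = -j/(ω·C) = 0 - j67.01 Ω
Step 3 — With the output port shorted to ground, the output series arm Z2 runs from the junction to ground; the shunt arm Z3 also runs from the junction to ground. They appear in parallel: Z3 || Z2 = 0 + j3.616 Ω.
Step 4 — Series with input arm Z1: Z_in = Z1 + (Z3 || Z2) = 170 + j3.616 Ω = 170∠1.2° Ω.

Z = 170 + j3.616 Ω = 170∠1.2° Ω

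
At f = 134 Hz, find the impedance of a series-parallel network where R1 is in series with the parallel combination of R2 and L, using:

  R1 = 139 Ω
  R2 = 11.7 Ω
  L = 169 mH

Step 1 — Angular frequency: ω = 2π·f = 2π·134 = 841.9 rad/s.
Step 2 — Component impedances:
  R1: Z = R = 139 Ω
  R2: Z = R = 11.7 Ω
  L: Z = jωL = j·841.9·0.169 = 0 + j142.3 Ω
Step 3 — Parallel branch: R2 || L = 1/(1/R2 + 1/L) = 11.62 + j0.9556 Ω.
Step 4 — Series with R1: Z_total = R1 + (R2 || L) = 150.6 + j0.9556 Ω = 150.6∠0.4° Ω.

Z = 150.6 + j0.9556 Ω = 150.6∠0.4° Ω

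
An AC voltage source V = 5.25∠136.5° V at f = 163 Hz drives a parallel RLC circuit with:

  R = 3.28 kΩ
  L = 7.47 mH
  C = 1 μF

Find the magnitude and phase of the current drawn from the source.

Step 1 — Angular frequency: ω = 2π·f = 2π·163 = 1024 rad/s.
Step 2 — Component impedances:
  R: Z = R = 3280 Ω
  L: Z = jωL = j·1024·0.00747 = 0 + j7.65 Ω
  C: Z = 1/(jωC) = -j/(ω·C) = 0 - j976.4 Ω
Step 3 — Parallel combination: 1/Z_total = 1/R + 1/L + 1/C; Z_total = 0.01813 + j7.711 Ω = 7.711∠89.9° Ω.
Step 4 — Source phasor: V = 5.25∠136.5° V = -3.808 + j3.614 V.
Step 5 — Ohm's law: I = V / Z_total = (-3.808 + j3.614) / (0.01813 + j7.711) = 0.4675 + j0.495 A.
Step 6 — Convert to polar: |I| = 0.6809 A, ∠I = 46.6°.

I = 0.6809∠46.6° A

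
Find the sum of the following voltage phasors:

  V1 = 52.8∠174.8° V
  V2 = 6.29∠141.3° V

Step 1 — Convert each phasor to rectangular form:
  V1 = 52.8·(cos(174.8°) + j·sin(174.8°)) = -52.58 + j4.785 V
  V2 = 6.29·(cos(141.3°) + j·sin(141.3°)) = -4.909 + j3.933 V
Step 2 — Sum components: V_total = -57.49 + j8.718 V.
Step 3 — Convert to polar: |V_total| = 58.15 V, ∠V_total = 171.4°.

V_total = 58.15∠171.4° V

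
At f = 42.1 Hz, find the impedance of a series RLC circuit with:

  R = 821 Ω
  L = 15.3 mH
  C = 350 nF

Step 1 — Angular frequency: ω = 2π·f = 2π·42.1 = 264.5 rad/s.
Step 2 — Component impedances:
  R: Z = R = 821 Ω
  L: Z = jωL = j·264.5·0.0153 = 0 + j4.047 Ω
  C: Z = 1/(jωC) = -j/(ω·C) = 0 - j1.08e+04 Ω
Step 3 — Series combination: Z_total = R + L + C = 821 - j1.08e+04 Ω = 1.083e+04∠-85.7° Ω.

Z = 821 - j1.08e+04 Ω = 1.083e+04∠-85.7° Ω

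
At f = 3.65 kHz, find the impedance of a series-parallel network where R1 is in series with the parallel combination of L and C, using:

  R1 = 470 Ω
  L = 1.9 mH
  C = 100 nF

Step 1 — Angular frequency: ω = 2π·f = 2π·3650 = 2.293e+04 rad/s.
Step 2 — Component impedances:
  R1: Z = R = 470 Ω
  L: Z = jωL = j·2.293e+04·0.0019 = 0 + j43.57 Ω
  C: Z = 1/(jωC) = -j/(ω·C) = 0 - j436 Ω
Step 3 — Parallel branch: L || C = 1/(1/L + 1/C) = 0 + j48.41 Ω.
Step 4 — Series with R1: Z_total = R1 + (L || C) = 470 + j48.41 Ω = 472.5∠5.9° Ω.

Z = 470 + j48.41 Ω = 472.5∠5.9° Ω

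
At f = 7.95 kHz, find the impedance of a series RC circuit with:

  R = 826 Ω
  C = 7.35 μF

Step 1 — Angular frequency: ω = 2π·f = 2π·7950 = 4.995e+04 rad/s.
Step 2 — Component impedances:
  R: Z = R = 826 Ω
  C: Z = 1/(jωC) = -j/(ω·C) = 0 - j2.724 Ω
Step 3 — Series combination: Z_total = R + C = 826 - j2.724 Ω = 826∠-0.2° Ω.

Z = 826 - j2.724 Ω = 826∠-0.2° Ω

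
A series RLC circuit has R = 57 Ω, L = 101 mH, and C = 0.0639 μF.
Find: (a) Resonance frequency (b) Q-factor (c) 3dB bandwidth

Step 1 — Resonance: ω₀ = 1/√(LC) = 1/√(0.101·6.39e-08) = 1.245e+04 rad/s.
Step 2 — f₀ = ω₀/(2π) = 1981 Hz.
Step 3 — Series Q: Q = ω₀L/R = 1.245e+04·0.101/57 = 22.06.
Step 4 — Bandwidth: Δω = ω₀/Q = 564.4 rad/s; BW = Δω/(2π) = 89.82 Hz.

(a) f₀ = 1981 Hz  (b) Q = 22.06  (c) BW = 89.82 Hz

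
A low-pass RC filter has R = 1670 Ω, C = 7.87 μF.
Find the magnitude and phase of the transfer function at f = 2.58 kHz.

Step 1 — Angular frequency: ω = 2π·2580 = 1.621e+04 rad/s.
Step 2 — Transfer function: H(jω) = 1/(1 + jωRC).
Step 3 — Denominator: 1 + jωRC = 1 + j·1.621e+04·1670·7.87e-06 = 1 + j213.1.
Step 4 — H = 2.203e-05 - j0.004694.
Step 5 — Magnitude: |H| = 0.004694 (-46.6 dB); phase: φ = -89.7°.

|H| = 0.004694 (-46.6 dB), φ = -89.7°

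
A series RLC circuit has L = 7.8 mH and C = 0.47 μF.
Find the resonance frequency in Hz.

Step 1 — Resonance condition Im(Z)=0 gives ω₀ = 1/√(LC).
Step 2 — ω₀ = 1/√(0.0078·4.7e-07) = 1.652e+04 rad/s.
Step 3 — f₀ = ω₀/(2π) = 2629 Hz.

f₀ = 2629 Hz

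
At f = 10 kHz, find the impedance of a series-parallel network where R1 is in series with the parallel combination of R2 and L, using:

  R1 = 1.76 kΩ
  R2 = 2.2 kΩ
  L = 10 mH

Step 1 — Angular frequency: ω = 2π·f = 2π·1e+04 = 6.283e+04 rad/s.
Step 2 — Component impedances:
  R1: Z = R = 1760 Ω
  R2: Z = R = 2200 Ω
  L: Z = jωL = j·6.283e+04·0.01 = 0 + j628.3 Ω
Step 3 — Parallel branch: R2 || L = 1/(1/R2 + 1/L) = 165.9 + j580.9 Ω.
Step 4 — Series with R1: Z_total = R1 + (R2 || L) = 1926 + j580.9 Ω = 2012∠16.8° Ω.

Z = 1926 + j580.9 Ω = 2012∠16.8° Ω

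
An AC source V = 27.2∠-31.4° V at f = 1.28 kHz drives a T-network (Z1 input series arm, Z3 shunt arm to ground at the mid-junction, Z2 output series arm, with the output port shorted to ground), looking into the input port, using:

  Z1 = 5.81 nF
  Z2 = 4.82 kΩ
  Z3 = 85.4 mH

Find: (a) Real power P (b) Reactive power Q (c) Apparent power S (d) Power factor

Step 1 — Angular frequency: ω = 2π·f = 2π·1280 = 8042 rad/s.
Step 2 — Component impedances:
  Z1: Z = 1/(jωC) = -j/(ω·C) = 0 - j2.14e+04 Ω
  Z2: Z = R = 4820 Ω
  Z3: Z = jωL = j·8042·0.0854 = 0 + j686.8 Ω
Step 3 — With the output port shorted to ground, the output series arm Z2 runs from the junction to ground; the shunt arm Z3 also runs from the junction to ground. They appear in parallel: Z3 || Z2 = 95.92 + j673.2 Ω.
Step 4 — Series with input arm Z1: Z_in = Z1 + (Z3 || Z2) = 95.92 - j2.073e+04 Ω = 2.073e+04∠-89.7° Ω.
Step 5 — Source phasor: V = 27.2∠-31.4° V = 23.22 - j14.17 V.
Step 6 — Current: I = V / Z = 0.0006889 + j0.001117 A = 0.001312∠58.3° A.
Step 7 — Complex power: S = V·I* = 0.0001652 - j0.03569 VA.
Step 8 — Real power: P = Re(S) = 0.0001652 W.
Step 9 — Reactive power: Q = Im(S) = -0.03569 VAR.
Step 10 — Apparent power: |S| = 0.03569 VA.
Step 11 — Power factor: PF = P/|S| = 0.004628 (leading).

(a) P = 0.0001652 W  (b) Q = -0.03569 VAR  (c) S = 0.03569 VA  (d) PF = 0.004628 (leading)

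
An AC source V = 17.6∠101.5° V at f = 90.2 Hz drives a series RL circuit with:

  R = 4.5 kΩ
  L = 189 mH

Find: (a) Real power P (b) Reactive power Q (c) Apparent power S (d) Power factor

Step 1 — Angular frequency: ω = 2π·f = 2π·90.2 = 566.7 rad/s.
Step 2 — Component impedances:
  R: Z = R = 4500 Ω
  L: Z = jωL = j·566.7·0.189 = 0 + j107.1 Ω
Step 3 — Series combination: Z_total = R + L = 4500 + j107.1 Ω = 4501∠1.4° Ω.
Step 4 — Source phasor: V = 17.6∠101.5° V = -3.509 + j17.25 V.
Step 5 — Current: I = V / Z = -0.0006881 + j0.003849 A = 0.00391∠100.1° A.
Step 6 — Complex power: S = V·I* = 0.0688 + j0.001638 VA.
Step 7 — Real power: P = Re(S) = 0.0688 W.
Step 8 — Reactive power: Q = Im(S) = 0.001638 VAR.
Step 9 — Apparent power: |S| = 0.06882 VA.
Step 10 — Power factor: PF = P/|S| = 0.9997 (lagging).

(a) P = 0.0688 W  (b) Q = 0.001638 VAR  (c) S = 0.06882 VA  (d) PF = 0.9997 (lagging)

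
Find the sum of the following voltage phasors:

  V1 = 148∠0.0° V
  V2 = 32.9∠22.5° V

Step 1 — Convert each phasor to rectangular form:
  V1 = 148·(cos(0.0°) + j·sin(0.0°)) = 148 V
  V2 = 32.9·(cos(22.5°) + j·sin(22.5°)) = 30.4 + j12.59 V
Step 2 — Sum components: V_total = 178.4 + j12.59 V.
Step 3 — Convert to polar: |V_total| = 178.8 V, ∠V_total = 4.0°.

V_total = 178.8∠4.0° V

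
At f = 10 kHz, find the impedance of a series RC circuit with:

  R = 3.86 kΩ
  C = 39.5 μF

Step 1 — Angular frequency: ω = 2π·f = 2π·1e+04 = 6.283e+04 rad/s.
Step 2 — Component impedances:
  R: Z = R = 3860 Ω
  C: Z = 1/(jωC) = -j/(ω·C) = 0 - j0.4029 Ω
Step 3 — Series combination: Z_total = R + C = 3860 - j0.4029 Ω = 3860∠-0.0° Ω.

Z = 3860 - j0.4029 Ω = 3860∠-0.0° Ω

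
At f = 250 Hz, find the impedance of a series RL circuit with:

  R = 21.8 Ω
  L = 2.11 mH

Step 1 — Angular frequency: ω = 2π·f = 2π·250 = 1571 rad/s.
Step 2 — Component impedances:
  R: Z = R = 21.8 Ω
  L: Z = jωL = j·1571·0.00211 = 0 + j3.314 Ω
Step 3 — Series combination: Z_total = R + L = 21.8 + j3.314 Ω = 22.05∠8.6° Ω.

Z = 21.8 + j3.314 Ω = 22.05∠8.6° Ω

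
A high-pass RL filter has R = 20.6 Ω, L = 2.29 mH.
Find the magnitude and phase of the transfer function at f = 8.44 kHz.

Step 1 — Angular frequency: ω = 2π·8440 = 5.303e+04 rad/s.
Step 2 — Transfer function: H(jω) = jωL/(R + jωL).
Step 3 — Numerator jωL = j·121.4; denominator R + jωL = 20.6 + j121.4.
Step 4 — H = 0.972 + j0.1649.
Step 5 — Magnitude: |H| = 0.9859 (-0.1 dB); phase: φ = 9.6°.

|H| = 0.9859 (-0.1 dB), φ = 9.6°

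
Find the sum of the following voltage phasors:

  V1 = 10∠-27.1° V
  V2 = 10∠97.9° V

Step 1 — Convert each phasor to rectangular form:
  V1 = 10·(cos(-27.1°) + j·sin(-27.1°)) = 8.902 - j4.555 V
  V2 = 10·(cos(97.9°) + j·sin(97.9°)) = -1.374 + j9.905 V
Step 2 — Sum components: V_total = 7.528 + j5.35 V.
Step 3 — Convert to polar: |V_total| = 9.235 V, ∠V_total = 35.4°.

V_total = 9.235∠35.4° V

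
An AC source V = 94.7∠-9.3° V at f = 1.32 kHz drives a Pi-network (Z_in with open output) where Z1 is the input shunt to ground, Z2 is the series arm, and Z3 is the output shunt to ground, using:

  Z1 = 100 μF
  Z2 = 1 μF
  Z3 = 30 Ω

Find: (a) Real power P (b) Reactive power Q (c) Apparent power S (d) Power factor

Step 1 — Angular frequency: ω = 2π·f = 2π·1320 = 8294 rad/s.
Step 2 — Component impedances:
  Z1: Z = 1/(jωC) = -j/(ω·C) = 0 - j1.206 Ω
  Z2: Z = 1/(jωC) = -j/(ω·C) = 0 - j120.6 Ω
  Z3: Z = R = 30 Ω
Step 3 — With open output, the series arm Z2 and the output shunt Z3 appear in series to ground: Z2 + Z3 = 30 - j120.6 Ω.
Step 4 — Parallel with input shunt Z1: Z_in = Z1 || (Z2 + Z3) = 0.002773 - j1.194 Ω = 1.194∠-89.9° Ω.
Step 5 — Source phasor: V = 94.7∠-9.3° V = 93.46 - j15.3 V.
Step 6 — Current: I = V / Z = 12.99 + j78.21 A = 79.28∠80.6° A.
Step 7 — Complex power: S = V·I* = 17.43 - j7508 VA.
Step 8 — Real power: P = Re(S) = 17.43 W.
Step 9 — Reactive power: Q = Im(S) = -7508 VAR.
Step 10 — Apparent power: |S| = 7508 VA.
Step 11 — Power factor: PF = P/|S| = 0.002321 (leading).

(a) P = 17.43 W  (b) Q = -7508 VAR  (c) S = 7508 VA  (d) PF = 0.002321 (leading)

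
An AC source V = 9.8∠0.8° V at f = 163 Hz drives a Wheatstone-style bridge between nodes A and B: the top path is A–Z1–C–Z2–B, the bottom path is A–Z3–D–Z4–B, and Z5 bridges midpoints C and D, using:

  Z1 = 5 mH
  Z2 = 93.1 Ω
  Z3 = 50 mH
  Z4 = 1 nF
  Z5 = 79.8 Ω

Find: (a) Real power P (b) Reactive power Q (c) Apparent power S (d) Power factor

Step 1 — Angular frequency: ω = 2π·f = 2π·163 = 1024 rad/s.
Step 2 — Component impedances:
  Z1: Z = jωL = j·1024·0.005 = 0 + j5.121 Ω
  Z2: Z = R = 93.1 Ω
  Z3: Z = jωL = j·1024·0.05 = 0 + j51.21 Ω
  Z4: Z = 1/(jωC) = -j/(ω·C) = 0 - j9.764e+05 Ω
  Z5: Z = R = 79.8 Ω
Step 3 — Bridge requires nodal analysis (the Z5 bridge couples midpoints C and D, so the two paths cannot be reduced to a simple series/parallel combination). Setting node B to ground and injecting 1 A at node A, the 3-node admittance system at A, C, D solves to V_A = Z_AB = 93.32 + j4.957 Ω = 93.45∠3.0° Ω.
Step 4 — Source phasor: V = 9.8∠0.8° V = 9.799 + j0.1368 V.
Step 5 — Current: I = V / Z = 0.1048 - j0.004099 A = 0.1049∠-2.2° A.
Step 6 — Complex power: S = V·I* = 1.026 + j0.05451 VA.
Step 7 — Real power: P = Re(S) = 1.026 W.
Step 8 — Reactive power: Q = Im(S) = 0.05451 VAR.
Step 9 — Apparent power: |S| = 1.028 VA.
Step 10 — Power factor: PF = P/|S| = 0.9986 (lagging).

(a) P = 1.026 W  (b) Q = 0.05451 VAR  (c) S = 1.028 VA  (d) PF = 0.9986 (lagging)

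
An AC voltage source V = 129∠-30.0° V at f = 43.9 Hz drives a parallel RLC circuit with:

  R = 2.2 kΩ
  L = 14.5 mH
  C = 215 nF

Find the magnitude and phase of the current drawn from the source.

Step 1 — Angular frequency: ω = 2π·f = 2π·43.9 = 275.8 rad/s.
Step 2 — Component impedances:
  R: Z = R = 2200 Ω
  L: Z = jωL = j·275.8·0.0145 = 0 + j4 Ω
  C: Z = 1/(jωC) = -j/(ω·C) = 0 - j1.686e+04 Ω
Step 3 — Parallel combination: 1/Z_total = 1/R + 1/L + 1/C; Z_total = 0.007275 + j4 Ω = 4.001∠89.9° Ω.
Step 4 — Source phasor: V = 129∠-30.0° V = 111.7 - j64.5 V.
Step 5 — Ohm's law: I = V / Z_total = (111.7 - j64.5) / (0.007275 + j4) = -16.07 - j27.96 A.
Step 6 — Convert to polar: |I| = 32.25 A, ∠I = -119.9°.

I = 32.25∠-119.9° A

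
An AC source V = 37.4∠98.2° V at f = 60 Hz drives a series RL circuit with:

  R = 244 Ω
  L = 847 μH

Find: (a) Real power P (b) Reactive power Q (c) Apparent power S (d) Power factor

Step 1 — Angular frequency: ω = 2π·f = 2π·60 = 377 rad/s.
Step 2 — Component impedances:
  R: Z = R = 244 Ω
  L: Z = jωL = j·377·0.000847 = 0 + j0.3193 Ω
Step 3 — Series combination: Z_total = R + L = 244 + j0.3193 Ω = 244∠0.1° Ω.
Step 4 — Source phasor: V = 37.4∠98.2° V = -5.334 + j37.02 V.
Step 5 — Current: I = V / Z = -0.02166 + j0.1517 A = 0.1533∠98.1° A.
Step 6 — Complex power: S = V·I* = 5.733 + j0.007502 VA.
Step 7 — Real power: P = Re(S) = 5.733 W.
Step 8 — Reactive power: Q = Im(S) = 0.007502 VAR.
Step 9 — Apparent power: |S| = 5.733 VA.
Step 10 — Power factor: PF = P/|S| = 1 (lagging).

(a) P = 5.733 W  (b) Q = 0.007502 VAR  (c) S = 5.733 VA  (d) PF = 1 (lagging)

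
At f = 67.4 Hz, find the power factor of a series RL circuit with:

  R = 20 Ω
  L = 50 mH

Step 1 — Angular frequency: ω = 2π·f = 2π·67.4 = 423.5 rad/s.
Step 2 — Component impedances:
  R: Z = R = 20 Ω
  L: Z = jωL = j·423.5·0.05 = 0 + j21.17 Ω
Step 3 — Series combination: Z_total = R + L = 20 + j21.17 Ω = 29.13∠46.6° Ω.
Step 4 — Power factor: PF = cos(φ) = Re(Z)/|Z| = 20/29.126 = 0.6867.
Step 5 — Type: Im(Z) = 21.17 ⇒ lagging (phase φ = 46.6°).

PF = 0.6867 (lagging, φ = 46.6°)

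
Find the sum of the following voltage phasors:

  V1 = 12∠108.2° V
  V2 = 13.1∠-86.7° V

Step 1 — Convert each phasor to rectangular form:
  V1 = 12·(cos(108.2°) + j·sin(108.2°)) = -3.748 + j11.4 V
  V2 = 13.1·(cos(-86.7°) + j·sin(-86.7°)) = 0.7541 - j13.08 V
Step 2 — Sum components: V_total = -2.994 - j1.679 V.
Step 3 — Convert to polar: |V_total| = 3.432 V, ∠V_total = -150.7°.

V_total = 3.432∠-150.7° V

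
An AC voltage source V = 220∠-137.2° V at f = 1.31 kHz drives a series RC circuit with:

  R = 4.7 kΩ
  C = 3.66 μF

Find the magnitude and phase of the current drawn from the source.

Step 1 — Angular frequency: ω = 2π·f = 2π·1310 = 8231 rad/s.
Step 2 — Component impedances:
  R: Z = R = 4700 Ω
  C: Z = 1/(jωC) = -j/(ω·C) = 0 - j33.19 Ω
Step 3 — Series combination: Z_total = R + C = 4700 - j33.19 Ω = 4700∠-0.4° Ω.
Step 4 — Source phasor: V = 220∠-137.2° V = -161.4 - j149.5 V.
Step 5 — Ohm's law: I = V / Z_total = (-161.4 - j149.5) / (4700 - j33.19) = -0.03412 - j0.03204 A.
Step 6 — Convert to polar: |I| = 0.04681 A, ∠I = -136.8°.

I = 0.04681∠-136.8° A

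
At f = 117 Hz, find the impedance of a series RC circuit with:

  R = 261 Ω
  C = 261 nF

Step 1 — Angular frequency: ω = 2π·f = 2π·117 = 735.1 rad/s.
Step 2 — Component impedances:
  R: Z = R = 261 Ω
  C: Z = 1/(jωC) = -j/(ω·C) = 0 - j5212 Ω
Step 3 — Series combination: Z_total = R + C = 261 - j5212 Ω = 5218∠-87.1° Ω.

Z = 261 - j5212 Ω = 5218∠-87.1° Ω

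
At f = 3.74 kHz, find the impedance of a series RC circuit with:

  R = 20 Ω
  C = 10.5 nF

Step 1 — Angular frequency: ω = 2π·f = 2π·3740 = 2.35e+04 rad/s.
Step 2 — Component impedances:
  R: Z = R = 20 Ω
  C: Z = 1/(jωC) = -j/(ω·C) = 0 - j4053 Ω
Step 3 — Series combination: Z_total = R + C = 20 - j4053 Ω = 4053∠-89.7° Ω.

Z = 20 - j4053 Ω = 4053∠-89.7° Ω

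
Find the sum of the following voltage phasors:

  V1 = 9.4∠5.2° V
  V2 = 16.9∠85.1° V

Step 1 — Convert each phasor to rectangular form:
  V1 = 9.4·(cos(5.2°) + j·sin(5.2°)) = 9.361 + j0.8519 V
  V2 = 16.9·(cos(85.1°) + j·sin(85.1°)) = 1.444 + j16.84 V
Step 2 — Sum components: V_total = 10.8 + j17.69 V.
Step 3 — Convert to polar: |V_total| = 20.73 V, ∠V_total = 58.6°.

V_total = 20.73∠58.6° V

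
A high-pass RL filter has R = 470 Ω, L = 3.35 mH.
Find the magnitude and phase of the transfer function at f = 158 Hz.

Step 1 — Angular frequency: ω = 2π·158 = 992.7 rad/s.
Step 2 — Transfer function: H(jω) = jωL/(R + jωL).
Step 3 — Numerator jωL = j·3.326; denominator R + jωL = 470 + j3.326.
Step 4 — H = 5.007e-05 + j0.007076.
Step 5 — Magnitude: |H| = 0.007076 (-43.0 dB); phase: φ = 89.6°.

|H| = 0.007076 (-43.0 dB), φ = 89.6°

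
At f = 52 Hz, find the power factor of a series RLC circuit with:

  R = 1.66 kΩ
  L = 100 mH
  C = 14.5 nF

Step 1 — Angular frequency: ω = 2π·f = 2π·52 = 326.7 rad/s.
Step 2 — Component impedances:
  R: Z = R = 1660 Ω
  L: Z = jωL = j·326.7·0.1 = 0 + j32.67 Ω
  C: Z = 1/(jωC) = -j/(ω·C) = 0 - j2.111e+05 Ω
Step 3 — Series combination: Z_total = R + L + C = 1660 - j2.11e+05 Ω = 2.111e+05∠-89.5° Ω.
Step 4 — Power factor: PF = cos(φ) = Re(Z)/|Z| = 1660/2.1105e+05 = 0.007865.
Step 5 — Type: Im(Z) = -2.11e+05 ⇒ leading (phase φ = -89.5°).

PF = 0.007865 (leading, φ = -89.5°)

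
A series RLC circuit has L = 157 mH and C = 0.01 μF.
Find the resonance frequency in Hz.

Step 1 — Resonance condition Im(Z)=0 gives ω₀ = 1/√(LC).
Step 2 — ω₀ = 1/√(0.157·1e-08) = 2.524e+04 rad/s.
Step 3 — f₀ = ω₀/(2π) = 4017 Hz.

f₀ = 4017 Hz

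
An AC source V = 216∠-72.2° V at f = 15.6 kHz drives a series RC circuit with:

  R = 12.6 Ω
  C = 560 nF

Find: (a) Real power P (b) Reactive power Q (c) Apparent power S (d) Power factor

Step 1 — Angular frequency: ω = 2π·f = 2π·1.56e+04 = 9.802e+04 rad/s.
Step 2 — Component impedances:
  R: Z = R = 12.6 Ω
  C: Z = 1/(jωC) = -j/(ω·C) = 0 - j18.22 Ω
Step 3 — Series combination: Z_total = R + C = 12.6 - j18.22 Ω = 22.15∠-55.3° Ω.
Step 4 — Source phasor: V = 216∠-72.2° V = 66.03 - j205.7 V.
Step 5 — Current: I = V / Z = 9.332 - j2.83 A = 9.751∠-16.9° A.
Step 6 — Complex power: S = V·I* = 1198 - j1732 VA.
Step 7 — Real power: P = Re(S) = 1198 W.
Step 8 — Reactive power: Q = Im(S) = -1732 VAR.
Step 9 — Apparent power: |S| = 2106 VA.
Step 10 — Power factor: PF = P/|S| = 0.5688 (leading).

(a) P = 1198 W  (b) Q = -1732 VAR  (c) S = 2106 VA  (d) PF = 0.5688 (leading)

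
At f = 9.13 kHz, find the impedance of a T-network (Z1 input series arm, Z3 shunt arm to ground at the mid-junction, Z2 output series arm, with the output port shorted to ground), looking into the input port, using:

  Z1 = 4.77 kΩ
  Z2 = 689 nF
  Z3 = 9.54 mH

Step 1 — Angular frequency: ω = 2π·f = 2π·9130 = 5.737e+04 rad/s.
Step 2 — Component impedances:
  Z1: Z = R = 4770 Ω
  Z2: Z = 1/(jωC) = -j/(ω·C) = 0 - j25.3 Ω
  Z3: Z = jωL = j·5.737e+04·0.00954 = 0 + j547.3 Ω
Step 3 — With the output port shorted to ground, the output series arm Z2 runs from the junction to ground; the shunt arm Z3 also runs from the junction to ground. They appear in parallel: Z3 || Z2 = 0 - j26.53 Ω.
Step 4 — Series with input arm Z1: Z_in = Z1 + (Z3 || Z2) = 4770 - j26.53 Ω = 4770∠-0.3° Ω.

Z = 4770 - j26.53 Ω = 4770∠-0.3° Ω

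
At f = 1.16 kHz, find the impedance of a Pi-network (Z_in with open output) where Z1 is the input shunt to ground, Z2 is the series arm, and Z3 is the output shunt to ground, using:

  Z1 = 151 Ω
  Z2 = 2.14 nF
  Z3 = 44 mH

Step 1 — Angular frequency: ω = 2π·f = 2π·1160 = 7288 rad/s.
Step 2 — Component impedances:
  Z1: Z = R = 151 Ω
  Z2: Z = 1/(jωC) = -j/(ω·C) = 0 - j6.411e+04 Ω
  Z3: Z = jωL = j·7288·0.044 = 0 + j320.7 Ω
Step 3 — With open output, the series arm Z2 and the output shunt Z3 appear in series to ground: Z2 + Z3 = 0 - j6.379e+04 Ω.
Step 4 — Parallel with input shunt Z1: Z_in = Z1 || (Z2 + Z3) = 151 - j0.3574 Ω = 151∠-0.1° Ω.

Z = 151 - j0.3574 Ω = 151∠-0.1° Ω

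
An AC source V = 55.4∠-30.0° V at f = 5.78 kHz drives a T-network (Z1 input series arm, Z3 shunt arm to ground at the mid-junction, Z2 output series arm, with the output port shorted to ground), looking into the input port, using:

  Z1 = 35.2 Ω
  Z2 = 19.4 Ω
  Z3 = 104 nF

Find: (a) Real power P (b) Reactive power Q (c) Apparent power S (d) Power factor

Step 1 — Angular frequency: ω = 2π·f = 2π·5780 = 3.632e+04 rad/s.
Step 2 — Component impedances:
  Z1: Z = R = 35.2 Ω
  Z2: Z = R = 19.4 Ω
  Z3: Z = 1/(jωC) = -j/(ω·C) = 0 - j264.8 Ω
Step 3 — With the output port shorted to ground, the output series arm Z2 runs from the junction to ground; the shunt arm Z3 also runs from the junction to ground. They appear in parallel: Z3 || Z2 = 19.3 - j1.414 Ω.
Step 4 — Series with input arm Z1: Z_in = Z1 + (Z3 || Z2) = 54.5 - j1.414 Ω = 54.51∠-1.5° Ω.
Step 5 — Source phasor: V = 55.4∠-30.0° V = 47.98 - j27.7 V.
Step 6 — Current: I = V / Z = 0.893 - j0.4851 A = 1.016∠-28.5° A.
Step 7 — Complex power: S = V·I* = 56.28 - j1.46 VA.
Step 8 — Real power: P = Re(S) = 56.28 W.
Step 9 — Reactive power: Q = Im(S) = -1.46 VAR.
Step 10 — Apparent power: |S| = 56.3 VA.
Step 11 — Power factor: PF = P/|S| = 0.9997 (leading).

(a) P = 56.28 W  (b) Q = -1.46 VAR  (c) S = 56.3 VA  (d) PF = 0.9997 (leading)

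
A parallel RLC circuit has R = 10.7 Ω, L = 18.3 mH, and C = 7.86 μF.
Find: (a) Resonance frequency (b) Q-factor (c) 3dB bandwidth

Step 1 — Resonance: ω₀ = 1/√(LC) = 1/√(0.0183·7.86e-06) = 2637 rad/s.
Step 2 — f₀ = ω₀/(2π) = 419.6 Hz.
Step 3 — Parallel Q: Q = R/(ω₀L) = 10.7/(2637·0.0183) = 0.2218.
Step 4 — Bandwidth: Δω = ω₀/Q = 1.189e+04 rad/s; BW = Δω/(2π) = 1892 Hz.

(a) f₀ = 419.6 Hz  (b) Q = 0.2218  (c) BW = 1892 Hz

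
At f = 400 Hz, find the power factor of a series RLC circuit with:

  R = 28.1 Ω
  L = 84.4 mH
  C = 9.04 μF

Step 1 — Angular frequency: ω = 2π·f = 2π·400 = 2513 rad/s.
Step 2 — Component impedances:
  R: Z = R = 28.1 Ω
  L: Z = jωL = j·2513·0.0844 = 0 + j212.1 Ω
  C: Z = 1/(jωC) = -j/(ω·C) = 0 - j44.01 Ω
Step 3 — Series combination: Z_total = R + L + C = 28.1 + j168.1 Ω = 170.4∠80.5° Ω.
Step 4 — Power factor: PF = cos(φ) = Re(Z)/|Z| = 28.1/170.4 = 0.1649.
Step 5 — Type: Im(Z) = 168.1 ⇒ lagging (phase φ = 80.5°).

PF = 0.1649 (lagging, φ = 80.5°)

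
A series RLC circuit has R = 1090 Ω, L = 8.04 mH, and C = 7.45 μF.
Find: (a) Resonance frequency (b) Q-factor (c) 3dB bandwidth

Step 1 — Resonance: ω₀ = 1/√(LC) = 1/√(0.00804·7.45e-06) = 4086 rad/s.
Step 2 — f₀ = ω₀/(2π) = 650.3 Hz.
Step 3 — Series Q: Q = ω₀L/R = 4086·0.00804/1090 = 0.03014.
Step 4 — Bandwidth: Δω = ω₀/Q = 1.356e+05 rad/s; BW = Δω/(2π) = 2.158e+04 Hz.

(a) f₀ = 650.3 Hz  (b) Q = 0.03014  (c) BW = 2.158e+04 Hz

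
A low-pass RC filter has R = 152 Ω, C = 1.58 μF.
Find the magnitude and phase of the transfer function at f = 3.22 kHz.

Step 1 — Angular frequency: ω = 2π·3220 = 2.023e+04 rad/s.
Step 2 — Transfer function: H(jω) = 1/(1 + jωRC).
Step 3 — Denominator: 1 + jωRC = 1 + j·2.023e+04·152·1.58e-06 = 1 + j4.859.
Step 4 — H = 0.04064 - j0.1974.
Step 5 — Magnitude: |H| = 0.2016 (-13.9 dB); phase: φ = -78.4°.

|H| = 0.2016 (-13.9 dB), φ = -78.4°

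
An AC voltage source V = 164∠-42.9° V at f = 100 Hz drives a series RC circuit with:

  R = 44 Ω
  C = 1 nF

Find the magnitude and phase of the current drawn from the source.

Step 1 — Angular frequency: ω = 2π·f = 2π·100 = 628.3 rad/s.
Step 2 — Component impedances:
  R: Z = R = 44 Ω
  C: Z = 1/(jωC) = -j/(ω·C) = 0 - j1.592e+06 Ω
Step 3 — Series combination: Z_total = R + C = 44 - j1.592e+06 Ω = 1.592e+06∠-90.0° Ω.
Step 4 — Source phasor: V = 164∠-42.9° V = 120.1 - j111.6 V.
Step 5 — Ohm's law: I = V / Z_total = (120.1 - j111.6) / (44 - j1.592e+06) = 7.015e-05 + j7.548e-05 A.
Step 6 — Convert to polar: |I| = 0.000103 A, ∠I = 47.1°.

I = 0.000103∠47.1° A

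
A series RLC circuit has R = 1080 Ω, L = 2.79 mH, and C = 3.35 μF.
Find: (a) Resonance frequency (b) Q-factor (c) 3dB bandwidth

Step 1 — Resonance: ω₀ = 1/√(LC) = 1/√(0.00279·3.35e-06) = 1.034e+04 rad/s.
Step 2 — f₀ = ω₀/(2π) = 1646 Hz.
Step 3 — Series Q: Q = ω₀L/R = 1.034e+04·0.00279/1080 = 0.02672.
Step 4 — Bandwidth: Δω = ω₀/Q = 3.871e+05 rad/s; BW = Δω/(2π) = 6.161e+04 Hz.

(a) f₀ = 1646 Hz  (b) Q = 0.02672  (c) BW = 6.161e+04 Hz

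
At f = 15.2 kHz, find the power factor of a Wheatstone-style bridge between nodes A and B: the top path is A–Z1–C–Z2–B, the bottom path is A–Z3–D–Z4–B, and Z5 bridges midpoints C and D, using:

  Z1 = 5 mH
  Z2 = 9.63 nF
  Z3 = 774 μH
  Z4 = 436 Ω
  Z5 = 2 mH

Step 1 — Angular frequency: ω = 2π·f = 2π·1.52e+04 = 9.55e+04 rad/s.
Step 2 — Component impedances:
  Z1: Z = jωL = j·9.55e+04·0.005 = 0 + j477.5 Ω
  Z2: Z = 1/(jωC) = -j/(ω·C) = 0 - j1087 Ω
  Z3: Z = jωL = j·9.55e+04·0.000774 = 0 + j73.92 Ω
  Z4: Z = R = 436 Ω
  Z5: Z = jωL = j·9.55e+04·0.002 = 0 + j191 Ω
Step 3 — Bridge requires nodal analysis (the Z5 bridge couples midpoints C and D, so the two paths cannot be reduced to a simple series/parallel combination). Setting node B to ground and injecting 1 A at node A, the 3-node admittance system at A, C, D solves to V_A = Z_AB = 374.1 - j105.6 Ω = 388.8∠-15.8° Ω.
Step 4 — Power factor: PF = cos(φ) = Re(Z)/|Z| = 374.15/388.76 = 0.9624.
Step 5 — Type: Im(Z) = -105.6 ⇒ leading (phase φ = -15.8°).

PF = 0.9624 (leading, φ = -15.8°)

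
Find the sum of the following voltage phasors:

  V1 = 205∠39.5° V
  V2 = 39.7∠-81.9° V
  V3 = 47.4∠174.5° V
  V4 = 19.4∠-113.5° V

Step 1 — Convert each phasor to rectangular form:
  V1 = 205·(cos(39.5°) + j·sin(39.5°)) = 158.2 + j130.4 V
  V2 = 39.7·(cos(-81.9°) + j·sin(-81.9°)) = 5.594 - j39.3 V
  V3 = 47.4·(cos(174.5°) + j·sin(174.5°)) = -47.18 + j4.543 V
  V4 = 19.4·(cos(-113.5°) + j·sin(-113.5°)) = -7.736 - j17.79 V
Step 2 — Sum components: V_total = 108.9 + j77.84 V.
Step 3 — Convert to polar: |V_total| = 133.8 V, ∠V_total = 35.6°.

V_total = 133.8∠35.6° V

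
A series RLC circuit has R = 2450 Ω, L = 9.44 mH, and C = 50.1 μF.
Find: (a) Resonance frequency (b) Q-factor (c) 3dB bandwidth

Step 1 — Resonance: ω₀ = 1/√(LC) = 1/√(0.00944·5.01e-05) = 1454 rad/s.
Step 2 — f₀ = ω₀/(2π) = 231.4 Hz.
Step 3 — Series Q: Q = ω₀L/R = 1454·0.00944/2450 = 0.005603.
Step 4 — Bandwidth: Δω = ω₀/Q = 2.595e+05 rad/s; BW = Δω/(2π) = 4.131e+04 Hz.

(a) f₀ = 231.4 Hz  (b) Q = 0.005603  (c) BW = 4.131e+04 Hz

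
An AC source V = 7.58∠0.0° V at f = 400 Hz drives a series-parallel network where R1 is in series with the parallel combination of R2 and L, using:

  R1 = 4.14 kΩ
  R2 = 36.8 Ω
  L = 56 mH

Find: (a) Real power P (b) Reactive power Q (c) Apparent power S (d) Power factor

Step 1 — Angular frequency: ω = 2π·f = 2π·400 = 2513 rad/s.
Step 2 — Component impedances:
  R1: Z = R = 4140 Ω
  R2: Z = R = 36.8 Ω
  L: Z = jωL = j·2513·0.056 = 0 + j140.7 Ω
Step 3 — Parallel branch: R2 || L = 1/(1/R2 + 1/L) = 34.45 + j9.006 Ω.
Step 4 — Series with R1: Z_total = R1 + (R2 || L) = 4174 + j9.006 Ω = 4174∠0.1° Ω.
Step 5 — Source phasor: V = 7.58∠0.0° V = 7.58 V.
Step 6 — Current: I = V / Z = 0.001816 - j3.918e-06 A = 0.001816∠-0.1° A.
Step 7 — Complex power: S = V·I* = 0.01376 + j2.97e-05 VA.
Step 8 — Real power: P = Re(S) = 0.01376 W.
Step 9 — Reactive power: Q = Im(S) = 2.97e-05 VAR.
Step 10 — Apparent power: |S| = 0.01376 VA.
Step 11 — Power factor: PF = P/|S| = 1 (lagging).

(a) P = 0.01376 W  (b) Q = 2.97e-05 VAR  (c) S = 0.01376 VA  (d) PF = 1 (lagging)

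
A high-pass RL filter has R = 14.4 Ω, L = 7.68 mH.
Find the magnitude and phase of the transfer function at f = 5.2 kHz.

Step 1 — Angular frequency: ω = 2π·5200 = 3.267e+04 rad/s.
Step 2 — Transfer function: H(jω) = jωL/(R + jωL).
Step 3 — Numerator jωL = j·250.9; denominator R + jωL = 14.4 + j250.9.
Step 4 — H = 0.9967 + j0.0572.
Step 5 — Magnitude: |H| = 0.9984 (-0.0 dB); phase: φ = 3.3°.

|H| = 0.9984 (-0.0 dB), φ = 3.3°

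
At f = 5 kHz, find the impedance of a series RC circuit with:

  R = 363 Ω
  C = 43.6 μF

Step 1 — Angular frequency: ω = 2π·f = 2π·5000 = 3.142e+04 rad/s.
Step 2 — Component impedances:
  R: Z = R = 363 Ω
  C: Z = 1/(jωC) = -j/(ω·C) = 0 - j0.7301 Ω
Step 3 — Series combination: Z_total = R + C = 363 - j0.7301 Ω = 363∠-0.1° Ω.

Z = 363 - j0.7301 Ω = 363∠-0.1° Ω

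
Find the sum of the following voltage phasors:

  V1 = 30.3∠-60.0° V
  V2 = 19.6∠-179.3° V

Step 1 — Convert each phasor to rectangular form:
  V1 = 30.3·(cos(-60.0°) + j·sin(-60.0°)) = 15.15 - j26.24 V
  V2 = 19.6·(cos(-179.3°) + j·sin(-179.3°)) = -19.6 - j0.2395 V
Step 2 — Sum components: V_total = -4.449 - j26.48 V.
Step 3 — Convert to polar: |V_total| = 26.85 V, ∠V_total = -99.5°.

V_total = 26.85∠-99.5° V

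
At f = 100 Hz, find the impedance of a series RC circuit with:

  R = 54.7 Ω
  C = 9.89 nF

Step 1 — Angular frequency: ω = 2π·f = 2π·100 = 628.3 rad/s.
Step 2 — Component impedances:
  R: Z = R = 54.7 Ω
  C: Z = 1/(jωC) = -j/(ω·C) = 0 - j1.609e+05 Ω
Step 3 — Series combination: Z_total = R + C = 54.7 - j1.609e+05 Ω = 1.609e+05∠-90.0° Ω.

Z = 54.7 - j1.609e+05 Ω = 1.609e+05∠-90.0° Ω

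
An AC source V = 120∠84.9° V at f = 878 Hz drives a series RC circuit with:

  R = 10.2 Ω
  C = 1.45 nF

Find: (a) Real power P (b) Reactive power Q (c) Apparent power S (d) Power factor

Step 1 — Angular frequency: ω = 2π·f = 2π·878 = 5517 rad/s.
Step 2 — Component impedances:
  R: Z = R = 10.2 Ω
  C: Z = 1/(jωC) = -j/(ω·C) = 0 - j1.25e+05 Ω
Step 3 — Series combination: Z_total = R + C = 10.2 - j1.25e+05 Ω = 1.25e+05∠-90.0° Ω.
Step 4 — Source phasor: V = 120∠84.9° V = 10.67 + j119.5 V.
Step 5 — Current: I = V / Z = -0.0009561 + j8.541e-05 A = 0.0009599∠174.9° A.
Step 6 — Complex power: S = V·I* = 9.398e-06 - j0.1152 VA.
Step 7 — Real power: P = Re(S) = 9.398e-06 W.
Step 8 — Reactive power: Q = Im(S) = -0.1152 VAR.
Step 9 — Apparent power: |S| = 0.1152 VA.
Step 10 — Power factor: PF = P/|S| = 8.159e-05 (leading).

(a) P = 9.398e-06 W  (b) Q = -0.1152 VAR  (c) S = 0.1152 VA  (d) PF = 8.159e-05 (leading)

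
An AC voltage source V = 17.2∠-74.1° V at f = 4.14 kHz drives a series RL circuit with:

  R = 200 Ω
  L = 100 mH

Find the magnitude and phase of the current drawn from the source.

Step 1 — Angular frequency: ω = 2π·f = 2π·4140 = 2.601e+04 rad/s.
Step 2 — Component impedances:
  R: Z = R = 200 Ω
  L: Z = jωL = j·2.601e+04·0.1 = 0 + j2601 Ω
Step 3 — Series combination: Z_total = R + L = 200 + j2601 Ω = 2609∠85.6° Ω.
Step 4 — Source phasor: V = 17.2∠-74.1° V = 4.712 - j16.54 V.
Step 5 — Ohm's law: I = V / Z_total = (4.712 - j16.54) / (200 + j2601) = -0.006183 - j0.002287 A.
Step 6 — Convert to polar: |I| = 0.006593 A, ∠I = -159.7°.

I = 0.006593∠-159.7° A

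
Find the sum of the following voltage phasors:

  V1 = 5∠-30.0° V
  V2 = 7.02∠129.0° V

Step 1 — Convert each phasor to rectangular form:
  V1 = 5·(cos(-30.0°) + j·sin(-30.0°)) = 4.33 - j2.5 V
  V2 = 7.02·(cos(129.0°) + j·sin(129.0°)) = -4.418 + j5.456 V
Step 2 — Sum components: V_total = -0.0877 + j2.956 V.
Step 3 — Convert to polar: |V_total| = 2.957 V, ∠V_total = 91.7°.

V_total = 2.957∠91.7° V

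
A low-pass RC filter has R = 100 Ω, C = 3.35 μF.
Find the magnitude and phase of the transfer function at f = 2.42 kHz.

Step 1 — Angular frequency: ω = 2π·2420 = 1.521e+04 rad/s.
Step 2 — Transfer function: H(jω) = 1/(1 + jωRC).
Step 3 — Denominator: 1 + jωRC = 1 + j·1.521e+04·100·3.35e-06 = 1 + j5.094.
Step 4 — H = 0.03711 - j0.189.
Step 5 — Magnitude: |H| = 0.1926 (-14.3 dB); phase: φ = -78.9°.

|H| = 0.1926 (-14.3 dB), φ = -78.9°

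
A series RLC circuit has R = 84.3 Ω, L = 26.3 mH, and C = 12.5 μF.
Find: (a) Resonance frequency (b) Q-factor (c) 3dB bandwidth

Step 1 — Resonance condition Im(Z)=0 gives ω₀ = 1/√(LC).
Step 2 — ω₀ = 1/√(0.0263·1.25e-05) = 1744 rad/s.
Step 3 — f₀ = ω₀/(2π) = 277.6 Hz.
Step 4 — Series Q: Q = ω₀L/R = 1744·0.0263/84.3 = 0.5441.
Step 5 — 3dB bandwidth: Δω = ω₀/Q = 3205 rad/s; BW = Δω/(2π) = 510.1 Hz.

(a) f₀ = 277.6 Hz  (b) Q = 0.5441  (c) BW = 510.1 Hz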